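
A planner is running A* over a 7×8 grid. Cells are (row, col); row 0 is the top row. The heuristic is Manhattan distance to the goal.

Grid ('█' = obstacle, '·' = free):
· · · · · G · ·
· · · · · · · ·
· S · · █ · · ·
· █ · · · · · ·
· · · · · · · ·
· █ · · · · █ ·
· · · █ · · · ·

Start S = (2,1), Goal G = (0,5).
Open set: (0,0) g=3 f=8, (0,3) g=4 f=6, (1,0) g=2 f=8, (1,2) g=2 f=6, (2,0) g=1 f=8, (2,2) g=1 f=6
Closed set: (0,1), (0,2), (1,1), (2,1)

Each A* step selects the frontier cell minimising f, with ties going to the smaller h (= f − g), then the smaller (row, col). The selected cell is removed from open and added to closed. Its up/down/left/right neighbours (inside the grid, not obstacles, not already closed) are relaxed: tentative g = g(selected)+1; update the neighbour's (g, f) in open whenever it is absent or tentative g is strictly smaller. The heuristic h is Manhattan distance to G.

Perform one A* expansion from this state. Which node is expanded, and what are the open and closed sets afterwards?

expanded=(0,3); open=[(0,0) g=3 f=8, (0,4) g=5 f=6, (1,0) g=2 f=8, (1,2) g=2 f=6, (1,3) g=5 f=8, (2,0) g=1 f=8, (2,2) g=1 f=6]; closed=[(0,1), (0,2), (0,3), (1,1), (2,1)]

step 1: expand (0,3) (f=6, h=2) → closed; open now [(0,0) g=3 f=8, (0,4) g=5 f=6, (1,0) g=2 f=8, (1,2) g=2 f=6, (1,3) g=5 f=8, (2,0) g=1 f=8, (2,2) g=1 f=6]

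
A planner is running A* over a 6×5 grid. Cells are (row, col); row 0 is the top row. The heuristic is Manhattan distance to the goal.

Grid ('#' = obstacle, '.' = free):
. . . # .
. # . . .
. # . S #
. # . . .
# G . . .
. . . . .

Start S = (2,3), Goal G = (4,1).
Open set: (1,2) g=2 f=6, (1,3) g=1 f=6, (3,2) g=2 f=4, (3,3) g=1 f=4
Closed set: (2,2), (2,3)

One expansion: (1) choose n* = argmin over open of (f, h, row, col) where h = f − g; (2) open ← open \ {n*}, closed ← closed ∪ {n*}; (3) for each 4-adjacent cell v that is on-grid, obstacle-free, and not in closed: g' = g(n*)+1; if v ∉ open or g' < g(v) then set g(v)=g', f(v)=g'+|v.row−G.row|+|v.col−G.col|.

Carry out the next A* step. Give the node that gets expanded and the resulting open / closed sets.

expanded=(3,2); open=[(1,2) g=2 f=6, (1,3) g=1 f=6, (3,3) g=1 f=4, (4,2) g=3 f=4]; closed=[(2,2), (2,3), (3,2)]

step 1: expand (3,2) (f=4, h=2) → closed; open now [(1,2) g=2 f=6, (1,3) g=1 f=6, (3,3) g=1 f=4, (4,2) g=3 f=4]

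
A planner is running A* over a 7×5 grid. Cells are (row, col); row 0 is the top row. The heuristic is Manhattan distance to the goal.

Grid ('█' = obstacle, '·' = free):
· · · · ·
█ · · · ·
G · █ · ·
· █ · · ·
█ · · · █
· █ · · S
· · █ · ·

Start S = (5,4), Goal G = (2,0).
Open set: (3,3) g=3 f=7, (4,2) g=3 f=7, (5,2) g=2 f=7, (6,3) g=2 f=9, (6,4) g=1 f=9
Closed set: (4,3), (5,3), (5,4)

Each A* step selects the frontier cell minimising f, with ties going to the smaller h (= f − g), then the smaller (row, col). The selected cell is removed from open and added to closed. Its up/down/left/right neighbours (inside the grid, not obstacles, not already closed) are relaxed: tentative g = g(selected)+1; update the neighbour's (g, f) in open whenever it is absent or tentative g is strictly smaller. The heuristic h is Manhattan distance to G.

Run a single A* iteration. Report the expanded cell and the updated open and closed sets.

expanded=(3,3); open=[(2,3) g=4 f=7, (3,2) g=4 f=7, (3,4) g=4 f=9, (4,2) g=3 f=7, (5,2) g=2 f=7, (6,3) g=2 f=9, (6,4) g=1 f=9]; closed=[(3,3), (4,3), (5,3), (5,4)]

step 1: expand (3,3) (f=7, h=4) → closed; open now [(2,3) g=4 f=7, (3,2) g=4 f=7, (3,4) g=4 f=9, (4,2) g=3 f=7, (5,2) g=2 f=7, (6,3) g=2 f=9, (6,4) g=1 f=9]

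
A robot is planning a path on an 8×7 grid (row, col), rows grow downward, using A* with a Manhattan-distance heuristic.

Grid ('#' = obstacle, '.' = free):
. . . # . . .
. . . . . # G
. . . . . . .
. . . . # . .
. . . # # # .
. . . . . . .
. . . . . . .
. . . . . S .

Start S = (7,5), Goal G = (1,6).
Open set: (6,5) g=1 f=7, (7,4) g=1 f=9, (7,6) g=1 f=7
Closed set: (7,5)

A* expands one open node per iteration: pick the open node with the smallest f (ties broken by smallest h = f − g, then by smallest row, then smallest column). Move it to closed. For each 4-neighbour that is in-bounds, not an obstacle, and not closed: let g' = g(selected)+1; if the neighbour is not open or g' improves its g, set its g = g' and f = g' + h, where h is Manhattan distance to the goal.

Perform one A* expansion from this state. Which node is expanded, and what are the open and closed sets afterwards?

expanded=(6,5); open=[(5,5) g=2 f=7, (6,4) g=2 f=9, (6,6) g=2 f=7, (7,4) g=1 f=9, (7,6) g=1 f=7]; closed=[(6,5), (7,5)]

step 1: expand (6,5) (f=7, h=6) → closed; open now [(5,5) g=2 f=7, (6,4) g=2 f=9, (6,6) g=2 f=7, (7,4) g=1 f=9, (7,6) g=1 f=7]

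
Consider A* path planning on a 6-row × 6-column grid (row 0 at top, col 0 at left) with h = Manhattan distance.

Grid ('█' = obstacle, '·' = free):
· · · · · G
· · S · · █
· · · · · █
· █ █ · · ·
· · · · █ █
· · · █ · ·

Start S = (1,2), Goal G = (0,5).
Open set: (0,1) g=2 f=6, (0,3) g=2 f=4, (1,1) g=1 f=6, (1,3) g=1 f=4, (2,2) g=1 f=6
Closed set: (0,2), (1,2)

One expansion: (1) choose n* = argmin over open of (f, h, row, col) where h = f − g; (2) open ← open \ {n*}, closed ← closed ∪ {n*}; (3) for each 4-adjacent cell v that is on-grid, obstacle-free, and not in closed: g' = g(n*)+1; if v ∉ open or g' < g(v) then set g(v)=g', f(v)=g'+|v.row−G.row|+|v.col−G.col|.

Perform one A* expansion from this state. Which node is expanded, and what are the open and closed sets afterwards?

step 1: expand (0,3) (f=4, h=2) → closed; open now [(0,1) g=2 f=6, (0,4) g=3 f=4, (1,1) g=1 f=6, (1,3) g=1 f=4, (2,2) g=1 f=6]

expanded=(0,3); open=[(0,1) g=2 f=6, (0,4) g=3 f=4, (1,1) g=1 f=6, (1,3) g=1 f=4, (2,2) g=1 f=6]; closed=[(0,2), (0,3), (1,2)]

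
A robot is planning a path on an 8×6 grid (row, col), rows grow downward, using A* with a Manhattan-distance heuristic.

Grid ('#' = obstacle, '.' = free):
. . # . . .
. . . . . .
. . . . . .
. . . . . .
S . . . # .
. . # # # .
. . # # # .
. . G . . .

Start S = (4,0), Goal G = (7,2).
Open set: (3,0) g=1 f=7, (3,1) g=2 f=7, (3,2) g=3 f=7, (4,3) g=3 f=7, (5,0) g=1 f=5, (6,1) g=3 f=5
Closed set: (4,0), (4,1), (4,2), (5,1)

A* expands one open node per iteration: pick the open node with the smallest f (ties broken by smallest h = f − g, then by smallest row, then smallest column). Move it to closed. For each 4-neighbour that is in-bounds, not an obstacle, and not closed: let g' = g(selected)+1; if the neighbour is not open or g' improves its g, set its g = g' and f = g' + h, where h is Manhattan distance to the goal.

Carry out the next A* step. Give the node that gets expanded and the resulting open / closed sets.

step 1: expand (6,1) (f=5, h=2) → closed; open now [(3,0) g=1 f=7, (3,1) g=2 f=7, (3,2) g=3 f=7, (4,3) g=3 f=7, (5,0) g=1 f=5, (6,0) g=4 f=7, (7,1) g=4 f=5]

expanded=(6,1); open=[(3,0) g=1 f=7, (3,1) g=2 f=7, (3,2) g=3 f=7, (4,3) g=3 f=7, (5,0) g=1 f=5, (6,0) g=4 f=7, (7,1) g=4 f=5]; closed=[(4,0), (4,1), (4,2), (5,1), (6,1)]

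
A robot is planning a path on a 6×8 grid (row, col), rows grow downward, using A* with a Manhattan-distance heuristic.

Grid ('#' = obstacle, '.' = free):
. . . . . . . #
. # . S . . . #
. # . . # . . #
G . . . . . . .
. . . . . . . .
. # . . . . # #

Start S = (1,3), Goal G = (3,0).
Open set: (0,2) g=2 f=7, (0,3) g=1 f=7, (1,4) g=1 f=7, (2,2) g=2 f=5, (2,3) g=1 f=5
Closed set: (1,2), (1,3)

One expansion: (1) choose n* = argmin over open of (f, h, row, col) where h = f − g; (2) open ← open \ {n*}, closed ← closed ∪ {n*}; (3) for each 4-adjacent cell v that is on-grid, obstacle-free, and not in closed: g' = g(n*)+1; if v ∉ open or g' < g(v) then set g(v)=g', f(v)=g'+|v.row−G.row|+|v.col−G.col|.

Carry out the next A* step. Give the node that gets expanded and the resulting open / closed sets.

step 1: expand (2,2) (f=5, h=3) → closed; open now [(0,2) g=2 f=7, (0,3) g=1 f=7, (1,4) g=1 f=7, (2,3) g=1 f=5, (3,2) g=3 f=5]

expanded=(2,2); open=[(0,2) g=2 f=7, (0,3) g=1 f=7, (1,4) g=1 f=7, (2,3) g=1 f=5, (3,2) g=3 f=5]; closed=[(1,2), (1,3), (2,2)]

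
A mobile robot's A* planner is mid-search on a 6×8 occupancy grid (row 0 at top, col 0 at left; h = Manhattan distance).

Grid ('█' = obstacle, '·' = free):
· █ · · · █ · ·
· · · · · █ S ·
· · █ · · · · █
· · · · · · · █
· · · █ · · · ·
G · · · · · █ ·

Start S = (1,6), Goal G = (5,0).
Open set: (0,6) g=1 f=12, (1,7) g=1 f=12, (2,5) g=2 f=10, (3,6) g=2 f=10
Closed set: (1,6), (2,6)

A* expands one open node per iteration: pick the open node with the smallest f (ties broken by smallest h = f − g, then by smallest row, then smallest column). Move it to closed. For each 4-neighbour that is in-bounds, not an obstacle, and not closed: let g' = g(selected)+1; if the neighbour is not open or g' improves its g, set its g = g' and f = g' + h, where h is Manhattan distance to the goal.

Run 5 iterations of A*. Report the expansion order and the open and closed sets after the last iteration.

order=[(2,5) → (2,4) → (2,3) → (3,3) → (3,2)]; open=[(0,6) g=1 f=12, (1,3) g=5 f=12, (1,4) g=4 f=12, (1,7) g=1 f=12, (3,1) g=7 f=10, (3,4) g=4 f=10, (3,5) g=3 f=10, (3,6) g=2 f=10, (4,2) g=7 f=10]; closed=[(1,6), (2,3), (2,4), (2,5), (2,6), (3,2), (3,3)]

step 1: expand (2,5) (f=10, h=8) → closed; open now [(0,6) g=1 f=12, (1,7) g=1 f=12, (2,4) g=3 f=10, (3,5) g=3 f=10, (3,6) g=2 f=10]
step 2: expand (2,4) (f=10, h=7) → closed; open now [(0,6) g=1 f=12, (1,4) g=4 f=12, (1,7) g=1 f=12, (2,3) g=4 f=10, (3,4) g=4 f=10, (3,5) g=3 f=10, (3,6) g=2 f=10]
step 3: expand (2,3) (f=10, h=6) → closed; open now [(0,6) g=1 f=12, (1,3) g=5 f=12, (1,4) g=4 f=12, (1,7) g=1 f=12, (3,3) g=5 f=10, (3,4) g=4 f=10, (3,5) g=3 f=10, (3,6) g=2 f=10]
step 4: expand (3,3) (f=10, h=5) → closed; open now [(0,6) g=1 f=12, (1,3) g=5 f=12, (1,4) g=4 f=12, (1,7) g=1 f=12, (3,2) g=6 f=10, (3,4) g=4 f=10, (3,5) g=3 f=10, (3,6) g=2 f=10]
step 5: expand (3,2) (f=10, h=4) → closed; open now [(0,6) g=1 f=12, (1,3) g=5 f=12, (1,4) g=4 f=12, (1,7) g=1 f=12, (3,1) g=7 f=10, (3,4) g=4 f=10, (3,5) g=3 f=10, (3,6) g=2 f=10, (4,2) g=7 f=10]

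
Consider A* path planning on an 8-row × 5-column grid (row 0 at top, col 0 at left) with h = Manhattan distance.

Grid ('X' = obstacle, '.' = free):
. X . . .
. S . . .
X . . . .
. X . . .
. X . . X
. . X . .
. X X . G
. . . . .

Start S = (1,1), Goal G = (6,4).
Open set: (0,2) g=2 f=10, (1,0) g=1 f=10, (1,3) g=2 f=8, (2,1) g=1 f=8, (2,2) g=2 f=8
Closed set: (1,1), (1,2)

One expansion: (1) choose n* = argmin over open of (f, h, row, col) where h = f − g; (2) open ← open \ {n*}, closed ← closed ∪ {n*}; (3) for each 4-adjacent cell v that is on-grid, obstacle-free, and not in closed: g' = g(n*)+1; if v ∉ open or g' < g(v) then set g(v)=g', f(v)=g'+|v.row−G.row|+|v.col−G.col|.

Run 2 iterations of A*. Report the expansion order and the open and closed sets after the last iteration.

order=[(1,3) → (1,4)]; open=[(0,2) g=2 f=10, (0,3) g=3 f=10, (0,4) g=4 f=10, (1,0) g=1 f=10, (2,1) g=1 f=8, (2,2) g=2 f=8, (2,3) g=3 f=8, (2,4) g=4 f=8]; closed=[(1,1), (1,2), (1,3), (1,4)]

step 1: expand (1,3) (f=8, h=6) → closed; open now [(0,2) g=2 f=10, (0,3) g=3 f=10, (1,0) g=1 f=10, (1,4) g=3 f=8, (2,1) g=1 f=8, (2,2) g=2 f=8, (2,3) g=3 f=8]
step 2: expand (1,4) (f=8, h=5) → closed; open now [(0,2) g=2 f=10, (0,3) g=3 f=10, (0,4) g=4 f=10, (1,0) g=1 f=10, (2,1) g=1 f=8, (2,2) g=2 f=8, (2,3) g=3 f=8, (2,4) g=4 f=8]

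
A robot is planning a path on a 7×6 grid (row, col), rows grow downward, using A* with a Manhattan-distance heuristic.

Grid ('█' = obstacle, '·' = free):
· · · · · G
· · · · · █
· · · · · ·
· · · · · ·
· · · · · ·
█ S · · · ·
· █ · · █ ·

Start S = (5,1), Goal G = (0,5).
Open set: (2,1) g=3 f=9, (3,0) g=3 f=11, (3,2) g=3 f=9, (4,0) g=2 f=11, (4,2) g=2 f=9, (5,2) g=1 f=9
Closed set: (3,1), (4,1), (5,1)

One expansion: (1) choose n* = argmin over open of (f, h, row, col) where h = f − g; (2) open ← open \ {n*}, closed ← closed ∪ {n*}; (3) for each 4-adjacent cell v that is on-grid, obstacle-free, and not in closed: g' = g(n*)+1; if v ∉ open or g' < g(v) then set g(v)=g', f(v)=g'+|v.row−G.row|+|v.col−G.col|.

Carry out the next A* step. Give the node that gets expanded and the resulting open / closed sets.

step 1: expand (2,1) (f=9, h=6) → closed; open now [(1,1) g=4 f=9, (2,0) g=4 f=11, (2,2) g=4 f=9, (3,0) g=3 f=11, (3,2) g=3 f=9, (4,0) g=2 f=11, (4,2) g=2 f=9, (5,2) g=1 f=9]

expanded=(2,1); open=[(1,1) g=4 f=9, (2,0) g=4 f=11, (2,2) g=4 f=9, (3,0) g=3 f=11, (3,2) g=3 f=9, (4,0) g=2 f=11, (4,2) g=2 f=9, (5,2) g=1 f=9]; closed=[(2,1), (3,1), (4,1), (5,1)]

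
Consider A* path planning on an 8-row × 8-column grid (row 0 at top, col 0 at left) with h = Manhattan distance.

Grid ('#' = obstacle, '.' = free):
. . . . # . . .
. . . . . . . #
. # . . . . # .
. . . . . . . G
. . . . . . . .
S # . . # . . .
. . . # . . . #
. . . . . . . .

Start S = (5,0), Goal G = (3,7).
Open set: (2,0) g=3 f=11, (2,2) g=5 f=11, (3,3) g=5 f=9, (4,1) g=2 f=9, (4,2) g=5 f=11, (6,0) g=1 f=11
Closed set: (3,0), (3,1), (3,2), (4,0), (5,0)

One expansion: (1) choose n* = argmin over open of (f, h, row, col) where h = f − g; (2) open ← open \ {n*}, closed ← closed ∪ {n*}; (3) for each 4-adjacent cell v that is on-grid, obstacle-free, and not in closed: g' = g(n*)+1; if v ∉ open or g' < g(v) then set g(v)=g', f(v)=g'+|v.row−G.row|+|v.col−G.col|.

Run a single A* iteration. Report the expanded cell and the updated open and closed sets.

step 1: expand (3,3) (f=9, h=4) → closed; open now [(2,0) g=3 f=11, (2,2) g=5 f=11, (2,3) g=6 f=11, (3,4) g=6 f=9, (4,1) g=2 f=9, (4,2) g=5 f=11, (4,3) g=6 f=11, (6,0) g=1 f=11]

expanded=(3,3); open=[(2,0) g=3 f=11, (2,2) g=5 f=11, (2,3) g=6 f=11, (3,4) g=6 f=9, (4,1) g=2 f=9, (4,2) g=5 f=11, (4,3) g=6 f=11, (6,0) g=1 f=11]; closed=[(3,0), (3,1), (3,2), (3,3), (4,0), (5,0)]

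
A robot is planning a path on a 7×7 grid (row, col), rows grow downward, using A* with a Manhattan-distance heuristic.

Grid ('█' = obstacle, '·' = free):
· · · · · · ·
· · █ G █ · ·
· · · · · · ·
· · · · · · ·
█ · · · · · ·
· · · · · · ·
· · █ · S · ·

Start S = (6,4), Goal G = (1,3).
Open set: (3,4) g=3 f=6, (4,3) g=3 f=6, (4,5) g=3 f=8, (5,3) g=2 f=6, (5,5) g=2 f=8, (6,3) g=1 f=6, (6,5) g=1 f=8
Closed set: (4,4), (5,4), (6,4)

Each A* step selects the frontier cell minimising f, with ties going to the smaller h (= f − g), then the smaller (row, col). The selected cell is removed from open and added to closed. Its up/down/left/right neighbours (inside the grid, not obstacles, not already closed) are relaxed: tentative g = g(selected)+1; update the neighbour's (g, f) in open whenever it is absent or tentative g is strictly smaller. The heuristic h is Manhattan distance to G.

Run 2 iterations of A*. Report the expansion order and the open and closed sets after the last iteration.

order=[(3,4) → (2,4)]; open=[(2,3) g=5 f=6, (2,5) g=5 f=8, (3,3) g=4 f=6, (3,5) g=4 f=8, (4,3) g=3 f=6, (4,5) g=3 f=8, (5,3) g=2 f=6, (5,5) g=2 f=8, (6,3) g=1 f=6, (6,5) g=1 f=8]; closed=[(2,4), (3,4), (4,4), (5,4), (6,4)]

step 1: expand (3,4) (f=6, h=3) → closed; open now [(2,4) g=4 f=6, (3,3) g=4 f=6, (3,5) g=4 f=8, (4,3) g=3 f=6, (4,5) g=3 f=8, (5,3) g=2 f=6, (5,5) g=2 f=8, (6,3) g=1 f=6, (6,5) g=1 f=8]
step 2: expand (2,4) (f=6, h=2) → closed; open now [(2,3) g=5 f=6, (2,5) g=5 f=8, (3,3) g=4 f=6, (3,5) g=4 f=8, (4,3) g=3 f=6, (4,5) g=3 f=8, (5,3) g=2 f=6, (5,5) g=2 f=8, (6,3) g=1 f=6, (6,5) g=1 f=8]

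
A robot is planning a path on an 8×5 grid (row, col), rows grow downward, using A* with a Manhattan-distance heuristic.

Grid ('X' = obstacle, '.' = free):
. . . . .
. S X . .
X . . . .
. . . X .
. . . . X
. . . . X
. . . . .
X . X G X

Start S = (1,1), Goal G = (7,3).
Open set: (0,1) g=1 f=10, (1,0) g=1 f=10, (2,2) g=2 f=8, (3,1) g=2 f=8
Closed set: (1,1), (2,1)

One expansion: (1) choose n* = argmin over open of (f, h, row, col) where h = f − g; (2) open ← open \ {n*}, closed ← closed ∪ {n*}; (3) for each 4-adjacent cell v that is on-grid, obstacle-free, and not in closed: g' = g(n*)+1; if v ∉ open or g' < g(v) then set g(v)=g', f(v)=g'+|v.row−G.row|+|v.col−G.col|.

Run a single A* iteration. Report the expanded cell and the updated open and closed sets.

step 1: expand (2,2) (f=8, h=6) → closed; open now [(0,1) g=1 f=10, (1,0) g=1 f=10, (2,3) g=3 f=8, (3,1) g=2 f=8, (3,2) g=3 f=8]

expanded=(2,2); open=[(0,1) g=1 f=10, (1,0) g=1 f=10, (2,3) g=3 f=8, (3,1) g=2 f=8, (3,2) g=3 f=8]; closed=[(1,1), (2,1), (2,2)]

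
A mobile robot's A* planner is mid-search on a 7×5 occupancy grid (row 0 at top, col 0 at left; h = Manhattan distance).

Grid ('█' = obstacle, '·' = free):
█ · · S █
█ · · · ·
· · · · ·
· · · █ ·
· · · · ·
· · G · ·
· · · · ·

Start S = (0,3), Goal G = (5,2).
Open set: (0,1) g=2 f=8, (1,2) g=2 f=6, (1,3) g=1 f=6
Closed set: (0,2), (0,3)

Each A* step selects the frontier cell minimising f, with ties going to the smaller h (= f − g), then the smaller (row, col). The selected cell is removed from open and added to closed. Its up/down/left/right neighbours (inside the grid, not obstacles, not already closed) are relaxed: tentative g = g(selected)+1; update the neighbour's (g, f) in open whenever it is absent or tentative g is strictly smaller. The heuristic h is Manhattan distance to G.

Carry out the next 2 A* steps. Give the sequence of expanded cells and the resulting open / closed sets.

order=[(1,2) → (2,2)]; open=[(0,1) g=2 f=8, (1,1) g=3 f=8, (1,3) g=1 f=6, (2,1) g=4 f=8, (2,3) g=4 f=8, (3,2) g=4 f=6]; closed=[(0,2), (0,3), (1,2), (2,2)]

step 1: expand (1,2) (f=6, h=4) → closed; open now [(0,1) g=2 f=8, (1,1) g=3 f=8, (1,3) g=1 f=6, (2,2) g=3 f=6]
step 2: expand (2,2) (f=6, h=3) → closed; open now [(0,1) g=2 f=8, (1,1) g=3 f=8, (1,3) g=1 f=6, (2,1) g=4 f=8, (2,3) g=4 f=8, (3,2) g=4 f=6]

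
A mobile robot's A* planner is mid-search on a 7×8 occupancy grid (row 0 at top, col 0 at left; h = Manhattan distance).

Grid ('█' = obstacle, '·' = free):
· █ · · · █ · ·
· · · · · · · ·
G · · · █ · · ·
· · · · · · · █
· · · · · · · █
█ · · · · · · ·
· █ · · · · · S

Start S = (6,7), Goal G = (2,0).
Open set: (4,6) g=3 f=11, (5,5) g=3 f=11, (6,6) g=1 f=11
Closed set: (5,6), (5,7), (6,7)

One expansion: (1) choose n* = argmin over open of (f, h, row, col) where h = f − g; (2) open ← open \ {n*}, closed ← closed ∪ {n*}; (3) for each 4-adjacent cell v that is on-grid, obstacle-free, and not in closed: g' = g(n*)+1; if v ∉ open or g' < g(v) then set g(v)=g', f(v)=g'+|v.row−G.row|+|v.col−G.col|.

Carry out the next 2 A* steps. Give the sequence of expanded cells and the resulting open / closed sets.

order=[(4,6) → (3,6)]; open=[(2,6) g=5 f=11, (3,5) g=5 f=11, (4,5) g=4 f=11, (5,5) g=3 f=11, (6,6) g=1 f=11]; closed=[(3,6), (4,6), (5,6), (5,7), (6,7)]

step 1: expand (4,6) (f=11, h=8) → closed; open now [(3,6) g=4 f=11, (4,5) g=4 f=11, (5,5) g=3 f=11, (6,6) g=1 f=11]
step 2: expand (3,6) (f=11, h=7) → closed; open now [(2,6) g=5 f=11, (3,5) g=5 f=11, (4,5) g=4 f=11, (5,5) g=3 f=11, (6,6) g=1 f=11]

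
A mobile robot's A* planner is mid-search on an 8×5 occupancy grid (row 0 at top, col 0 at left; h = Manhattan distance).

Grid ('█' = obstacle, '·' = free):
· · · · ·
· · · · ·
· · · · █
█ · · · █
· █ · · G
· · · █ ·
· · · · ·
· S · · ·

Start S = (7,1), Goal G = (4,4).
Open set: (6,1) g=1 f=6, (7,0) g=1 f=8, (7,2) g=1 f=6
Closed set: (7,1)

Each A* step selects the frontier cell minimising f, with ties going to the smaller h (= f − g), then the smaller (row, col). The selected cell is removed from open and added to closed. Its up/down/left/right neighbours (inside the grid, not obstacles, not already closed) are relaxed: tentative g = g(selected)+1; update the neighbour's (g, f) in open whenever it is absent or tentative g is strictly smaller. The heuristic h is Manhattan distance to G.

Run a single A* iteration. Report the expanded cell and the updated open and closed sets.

step 1: expand (6,1) (f=6, h=5) → closed; open now [(5,1) g=2 f=6, (6,0) g=2 f=8, (6,2) g=2 f=6, (7,0) g=1 f=8, (7,2) g=1 f=6]

expanded=(6,1); open=[(5,1) g=2 f=6, (6,0) g=2 f=8, (6,2) g=2 f=6, (7,0) g=1 f=8, (7,2) g=1 f=6]; closed=[(6,1), (7,1)]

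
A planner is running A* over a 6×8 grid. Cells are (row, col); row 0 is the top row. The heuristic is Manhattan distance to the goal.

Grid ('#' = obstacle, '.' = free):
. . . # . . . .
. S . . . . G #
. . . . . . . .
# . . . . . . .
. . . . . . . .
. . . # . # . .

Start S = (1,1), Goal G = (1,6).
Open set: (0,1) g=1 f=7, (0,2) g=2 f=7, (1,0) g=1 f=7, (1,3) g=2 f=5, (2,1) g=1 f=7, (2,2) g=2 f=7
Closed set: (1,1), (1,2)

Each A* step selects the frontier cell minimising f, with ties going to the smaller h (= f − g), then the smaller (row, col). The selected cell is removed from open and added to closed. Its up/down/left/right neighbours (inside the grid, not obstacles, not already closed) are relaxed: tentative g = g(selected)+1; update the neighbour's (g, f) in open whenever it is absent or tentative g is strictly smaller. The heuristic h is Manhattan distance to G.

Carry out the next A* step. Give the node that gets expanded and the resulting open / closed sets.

expanded=(1,3); open=[(0,1) g=1 f=7, (0,2) g=2 f=7, (1,0) g=1 f=7, (1,4) g=3 f=5, (2,1) g=1 f=7, (2,2) g=2 f=7, (2,3) g=3 f=7]; closed=[(1,1), (1,2), (1,3)]

step 1: expand (1,3) (f=5, h=3) → closed; open now [(0,1) g=1 f=7, (0,2) g=2 f=7, (1,0) g=1 f=7, (1,4) g=3 f=5, (2,1) g=1 f=7, (2,2) g=2 f=7, (2,3) g=3 f=7]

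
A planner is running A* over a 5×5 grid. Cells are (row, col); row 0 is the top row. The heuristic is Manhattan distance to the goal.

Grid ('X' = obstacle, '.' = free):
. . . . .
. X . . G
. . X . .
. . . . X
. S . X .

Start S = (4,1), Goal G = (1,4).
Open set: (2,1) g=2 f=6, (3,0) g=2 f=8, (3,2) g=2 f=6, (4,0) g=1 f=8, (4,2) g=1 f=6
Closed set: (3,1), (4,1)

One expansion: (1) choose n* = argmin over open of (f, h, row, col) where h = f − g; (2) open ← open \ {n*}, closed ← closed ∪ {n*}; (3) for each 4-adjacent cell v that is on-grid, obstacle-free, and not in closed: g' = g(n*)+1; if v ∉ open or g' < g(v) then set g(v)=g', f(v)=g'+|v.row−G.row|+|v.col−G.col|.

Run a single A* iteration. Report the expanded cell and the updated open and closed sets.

expanded=(2,1); open=[(2,0) g=3 f=8, (3,0) g=2 f=8, (3,2) g=2 f=6, (4,0) g=1 f=8, (4,2) g=1 f=6]; closed=[(2,1), (3,1), (4,1)]

step 1: expand (2,1) (f=6, h=4) → closed; open now [(2,0) g=3 f=8, (3,0) g=2 f=8, (3,2) g=2 f=6, (4,0) g=1 f=8, (4,2) g=1 f=6]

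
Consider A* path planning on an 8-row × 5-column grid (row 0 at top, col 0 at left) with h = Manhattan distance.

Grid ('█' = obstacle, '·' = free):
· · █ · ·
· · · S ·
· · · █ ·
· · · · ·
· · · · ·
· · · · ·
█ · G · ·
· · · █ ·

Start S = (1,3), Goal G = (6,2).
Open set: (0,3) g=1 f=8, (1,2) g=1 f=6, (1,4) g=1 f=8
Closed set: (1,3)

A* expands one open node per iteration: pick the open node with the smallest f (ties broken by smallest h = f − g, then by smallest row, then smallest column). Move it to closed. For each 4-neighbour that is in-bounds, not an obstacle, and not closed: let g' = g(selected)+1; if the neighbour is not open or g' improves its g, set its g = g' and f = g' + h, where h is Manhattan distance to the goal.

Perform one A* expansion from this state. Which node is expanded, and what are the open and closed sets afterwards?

expanded=(1,2); open=[(0,3) g=1 f=8, (1,1) g=2 f=8, (1,4) g=1 f=8, (2,2) g=2 f=6]; closed=[(1,2), (1,3)]

step 1: expand (1,2) (f=6, h=5) → closed; open now [(0,3) g=1 f=8, (1,1) g=2 f=8, (1,4) g=1 f=8, (2,2) g=2 f=6]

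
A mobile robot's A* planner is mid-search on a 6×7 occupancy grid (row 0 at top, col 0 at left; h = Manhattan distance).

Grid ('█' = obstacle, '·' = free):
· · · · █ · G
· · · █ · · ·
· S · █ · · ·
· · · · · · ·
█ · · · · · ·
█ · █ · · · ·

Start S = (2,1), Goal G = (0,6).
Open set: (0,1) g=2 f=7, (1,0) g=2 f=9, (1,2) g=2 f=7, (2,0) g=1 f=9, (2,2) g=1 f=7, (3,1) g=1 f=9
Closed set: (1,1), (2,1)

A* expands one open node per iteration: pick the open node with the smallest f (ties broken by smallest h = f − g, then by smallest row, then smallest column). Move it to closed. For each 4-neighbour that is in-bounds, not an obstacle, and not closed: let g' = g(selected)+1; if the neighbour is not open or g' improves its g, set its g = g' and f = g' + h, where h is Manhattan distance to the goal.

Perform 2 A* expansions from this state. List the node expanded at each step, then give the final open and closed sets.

step 1: expand (0,1) (f=7, h=5) → closed; open now [(0,0) g=3 f=9, (0,2) g=3 f=7, (1,0) g=2 f=9, (1,2) g=2 f=7, (2,0) g=1 f=9, (2,2) g=1 f=7, (3,1) g=1 f=9]
step 2: expand (0,2) (f=7, h=4) → closed; open now [(0,0) g=3 f=9, (0,3) g=4 f=7, (1,0) g=2 f=9, (1,2) g=2 f=7, (2,0) g=1 f=9, (2,2) g=1 f=7, (3,1) g=1 f=9]

order=[(0,1) → (0,2)]; open=[(0,0) g=3 f=9, (0,3) g=4 f=7, (1,0) g=2 f=9, (1,2) g=2 f=7, (2,0) g=1 f=9, (2,2) g=1 f=7, (3,1) g=1 f=9]; closed=[(0,1), (0,2), (1,1), (2,1)]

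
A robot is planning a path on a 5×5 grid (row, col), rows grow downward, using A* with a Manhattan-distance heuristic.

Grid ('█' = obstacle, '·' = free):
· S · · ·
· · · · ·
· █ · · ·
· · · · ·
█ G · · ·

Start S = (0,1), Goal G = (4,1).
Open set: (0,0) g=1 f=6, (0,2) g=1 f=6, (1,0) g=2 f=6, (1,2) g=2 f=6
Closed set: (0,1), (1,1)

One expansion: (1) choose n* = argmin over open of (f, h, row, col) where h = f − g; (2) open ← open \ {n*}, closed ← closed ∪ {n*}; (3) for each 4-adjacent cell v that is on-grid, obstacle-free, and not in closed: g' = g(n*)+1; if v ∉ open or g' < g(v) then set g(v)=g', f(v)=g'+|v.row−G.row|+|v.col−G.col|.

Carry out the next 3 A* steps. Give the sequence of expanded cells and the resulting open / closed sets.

order=[(1,0) → (2,0) → (3,0)]; open=[(0,0) g=1 f=6, (0,2) g=1 f=6, (1,2) g=2 f=6, (3,1) g=5 f=6]; closed=[(0,1), (1,0), (1,1), (2,0), (3,0)]

step 1: expand (1,0) (f=6, h=4) → closed; open now [(0,0) g=1 f=6, (0,2) g=1 f=6, (1,2) g=2 f=6, (2,0) g=3 f=6]
step 2: expand (2,0) (f=6, h=3) → closed; open now [(0,0) g=1 f=6, (0,2) g=1 f=6, (1,2) g=2 f=6, (3,0) g=4 f=6]
step 3: expand (3,0) (f=6, h=2) → closed; open now [(0,0) g=1 f=6, (0,2) g=1 f=6, (1,2) g=2 f=6, (3,1) g=5 f=6]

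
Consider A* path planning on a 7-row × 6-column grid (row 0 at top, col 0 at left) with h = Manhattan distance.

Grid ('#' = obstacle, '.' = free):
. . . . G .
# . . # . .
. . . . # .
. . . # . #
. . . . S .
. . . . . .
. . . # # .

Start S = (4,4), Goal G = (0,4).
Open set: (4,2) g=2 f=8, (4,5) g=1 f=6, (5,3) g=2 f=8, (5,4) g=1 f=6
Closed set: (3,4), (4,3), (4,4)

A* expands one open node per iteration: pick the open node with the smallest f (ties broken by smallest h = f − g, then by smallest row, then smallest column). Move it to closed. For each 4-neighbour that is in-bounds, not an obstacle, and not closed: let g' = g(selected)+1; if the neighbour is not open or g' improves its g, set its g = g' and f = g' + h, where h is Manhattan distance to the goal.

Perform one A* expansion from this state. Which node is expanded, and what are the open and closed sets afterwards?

expanded=(4,5); open=[(4,2) g=2 f=8, (5,3) g=2 f=8, (5,4) g=1 f=6, (5,5) g=2 f=8]; closed=[(3,4), (4,3), (4,4), (4,5)]

step 1: expand (4,5) (f=6, h=5) → closed; open now [(4,2) g=2 f=8, (5,3) g=2 f=8, (5,4) g=1 f=6, (5,5) g=2 f=8]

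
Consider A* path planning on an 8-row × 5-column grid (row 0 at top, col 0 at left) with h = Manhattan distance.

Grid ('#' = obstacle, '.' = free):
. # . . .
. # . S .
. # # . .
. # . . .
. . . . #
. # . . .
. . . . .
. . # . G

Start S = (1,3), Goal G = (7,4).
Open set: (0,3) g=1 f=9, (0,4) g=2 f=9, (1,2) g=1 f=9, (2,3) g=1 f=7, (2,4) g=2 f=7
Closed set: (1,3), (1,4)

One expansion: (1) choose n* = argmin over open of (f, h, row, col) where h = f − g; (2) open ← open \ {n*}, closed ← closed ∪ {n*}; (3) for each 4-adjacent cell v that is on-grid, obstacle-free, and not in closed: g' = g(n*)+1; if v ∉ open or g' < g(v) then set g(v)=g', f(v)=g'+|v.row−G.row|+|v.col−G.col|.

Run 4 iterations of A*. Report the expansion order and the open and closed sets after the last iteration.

order=[(2,4) → (3,4) → (2,3) → (3,3)]; open=[(0,3) g=1 f=9, (0,4) g=2 f=9, (1,2) g=1 f=9, (3,2) g=3 f=9, (4,3) g=3 f=7]; closed=[(1,3), (1,4), (2,3), (2,4), (3,3), (3,4)]

step 1: expand (2,4) (f=7, h=5) → closed; open now [(0,3) g=1 f=9, (0,4) g=2 f=9, (1,2) g=1 f=9, (2,3) g=1 f=7, (3,4) g=3 f=7]
step 2: expand (3,4) (f=7, h=4) → closed; open now [(0,3) g=1 f=9, (0,4) g=2 f=9, (1,2) g=1 f=9, (2,3) g=1 f=7, (3,3) g=4 f=9]
step 3: expand (2,3) (f=7, h=6) → closed; open now [(0,3) g=1 f=9, (0,4) g=2 f=9, (1,2) g=1 f=9, (3,3) g=2 f=7]
step 4: expand (3,3) (f=7, h=5) → closed; open now [(0,3) g=1 f=9, (0,4) g=2 f=9, (1,2) g=1 f=9, (3,2) g=3 f=9, (4,3) g=3 f=7]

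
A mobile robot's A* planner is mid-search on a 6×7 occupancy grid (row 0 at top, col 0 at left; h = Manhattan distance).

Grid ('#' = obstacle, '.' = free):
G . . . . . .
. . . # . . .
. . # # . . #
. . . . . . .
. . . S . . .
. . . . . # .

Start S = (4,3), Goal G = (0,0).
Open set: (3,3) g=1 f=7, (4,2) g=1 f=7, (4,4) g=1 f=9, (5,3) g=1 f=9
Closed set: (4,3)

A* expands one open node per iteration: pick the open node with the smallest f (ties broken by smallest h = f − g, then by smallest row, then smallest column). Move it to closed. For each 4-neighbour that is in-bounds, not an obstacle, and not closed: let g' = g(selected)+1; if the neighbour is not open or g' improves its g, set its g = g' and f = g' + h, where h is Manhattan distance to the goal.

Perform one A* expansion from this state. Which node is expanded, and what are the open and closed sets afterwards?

step 1: expand (3,3) (f=7, h=6) → closed; open now [(3,2) g=2 f=7, (3,4) g=2 f=9, (4,2) g=1 f=7, (4,4) g=1 f=9, (5,3) g=1 f=9]

expanded=(3,3); open=[(3,2) g=2 f=7, (3,4) g=2 f=9, (4,2) g=1 f=7, (4,4) g=1 f=9, (5,3) g=1 f=9]; closed=[(3,3), (4,3)]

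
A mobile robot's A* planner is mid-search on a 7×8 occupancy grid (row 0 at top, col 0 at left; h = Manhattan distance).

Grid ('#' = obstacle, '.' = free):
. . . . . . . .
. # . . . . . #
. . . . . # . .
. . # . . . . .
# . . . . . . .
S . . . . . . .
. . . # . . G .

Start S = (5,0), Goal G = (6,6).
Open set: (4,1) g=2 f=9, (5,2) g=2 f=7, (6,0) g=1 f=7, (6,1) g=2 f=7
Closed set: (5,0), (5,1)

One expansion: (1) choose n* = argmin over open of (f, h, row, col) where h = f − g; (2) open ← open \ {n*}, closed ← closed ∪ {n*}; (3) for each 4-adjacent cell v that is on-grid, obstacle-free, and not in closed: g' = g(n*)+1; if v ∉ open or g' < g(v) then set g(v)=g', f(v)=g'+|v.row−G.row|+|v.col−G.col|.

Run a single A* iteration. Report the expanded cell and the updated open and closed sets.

step 1: expand (5,2) (f=7, h=5) → closed; open now [(4,1) g=2 f=9, (4,2) g=3 f=9, (5,3) g=3 f=7, (6,0) g=1 f=7, (6,1) g=2 f=7, (6,2) g=3 f=7]

expanded=(5,2); open=[(4,1) g=2 f=9, (4,2) g=3 f=9, (5,3) g=3 f=7, (6,0) g=1 f=7, (6,1) g=2 f=7, (6,2) g=3 f=7]; closed=[(5,0), (5,1), (5,2)]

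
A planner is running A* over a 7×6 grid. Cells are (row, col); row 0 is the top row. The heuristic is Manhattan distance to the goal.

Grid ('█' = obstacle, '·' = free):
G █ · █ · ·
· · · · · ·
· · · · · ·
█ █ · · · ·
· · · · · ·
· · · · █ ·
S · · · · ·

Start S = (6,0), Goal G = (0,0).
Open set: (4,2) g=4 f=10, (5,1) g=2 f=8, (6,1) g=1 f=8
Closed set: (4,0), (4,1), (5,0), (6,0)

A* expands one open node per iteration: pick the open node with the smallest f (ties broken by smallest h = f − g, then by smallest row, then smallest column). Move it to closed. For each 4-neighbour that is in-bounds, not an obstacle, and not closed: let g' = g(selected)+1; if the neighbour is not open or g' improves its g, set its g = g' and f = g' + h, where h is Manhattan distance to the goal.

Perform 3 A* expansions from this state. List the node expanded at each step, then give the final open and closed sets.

step 1: expand (5,1) (f=8, h=6) → closed; open now [(4,2) g=4 f=10, (5,2) g=3 f=10, (6,1) g=1 f=8]
step 2: expand (6,1) (f=8, h=7) → closed; open now [(4,2) g=4 f=10, (5,2) g=3 f=10, (6,2) g=2 f=10]
step 3: expand (4,2) (f=10, h=6) → closed; open now [(3,2) g=5 f=10, (4,3) g=5 f=12, (5,2) g=3 f=10, (6,2) g=2 f=10]

order=[(5,1) → (6,1) → (4,2)]; open=[(3,2) g=5 f=10, (4,3) g=5 f=12, (5,2) g=3 f=10, (6,2) g=2 f=10]; closed=[(4,0), (4,1), (4,2), (5,0), (5,1), (6,0), (6,1)]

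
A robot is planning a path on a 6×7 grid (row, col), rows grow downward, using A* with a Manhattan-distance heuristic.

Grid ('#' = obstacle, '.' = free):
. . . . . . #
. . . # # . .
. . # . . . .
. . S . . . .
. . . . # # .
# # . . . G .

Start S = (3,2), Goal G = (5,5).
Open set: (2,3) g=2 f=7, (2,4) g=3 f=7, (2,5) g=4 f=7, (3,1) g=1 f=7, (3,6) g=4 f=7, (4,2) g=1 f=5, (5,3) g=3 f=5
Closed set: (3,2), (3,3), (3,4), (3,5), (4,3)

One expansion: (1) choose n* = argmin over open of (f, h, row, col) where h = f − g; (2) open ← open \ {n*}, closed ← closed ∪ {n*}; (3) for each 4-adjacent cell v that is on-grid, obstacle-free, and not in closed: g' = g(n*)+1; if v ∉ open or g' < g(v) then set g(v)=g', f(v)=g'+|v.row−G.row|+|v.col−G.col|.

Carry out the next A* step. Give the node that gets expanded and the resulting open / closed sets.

step 1: expand (5,3) (f=5, h=2) → closed; open now [(2,3) g=2 f=7, (2,4) g=3 f=7, (2,5) g=4 f=7, (3,1) g=1 f=7, (3,6) g=4 f=7, (4,2) g=1 f=5, (5,2) g=4 f=7, (5,4) g=4 f=5]

expanded=(5,3); open=[(2,3) g=2 f=7, (2,4) g=3 f=7, (2,5) g=4 f=7, (3,1) g=1 f=7, (3,6) g=4 f=7, (4,2) g=1 f=5, (5,2) g=4 f=7, (5,4) g=4 f=5]; closed=[(3,2), (3,3), (3,4), (3,5), (4,3), (5,3)]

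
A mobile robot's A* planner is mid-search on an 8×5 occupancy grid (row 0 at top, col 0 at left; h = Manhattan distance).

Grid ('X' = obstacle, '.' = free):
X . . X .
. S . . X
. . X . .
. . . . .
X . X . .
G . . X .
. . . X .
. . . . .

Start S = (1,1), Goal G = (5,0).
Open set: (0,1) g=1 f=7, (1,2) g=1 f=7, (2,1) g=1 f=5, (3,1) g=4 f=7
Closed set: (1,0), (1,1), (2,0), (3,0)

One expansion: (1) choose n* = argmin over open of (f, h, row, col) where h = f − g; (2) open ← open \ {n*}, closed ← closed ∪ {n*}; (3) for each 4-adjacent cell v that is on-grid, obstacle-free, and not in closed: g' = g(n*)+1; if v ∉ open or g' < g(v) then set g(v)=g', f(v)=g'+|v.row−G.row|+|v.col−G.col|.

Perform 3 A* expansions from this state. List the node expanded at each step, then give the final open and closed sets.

step 1: expand (2,1) (f=5, h=4) → closed; open now [(0,1) g=1 f=7, (1,2) g=1 f=7, (3,1) g=2 f=5]
step 2: expand (3,1) (f=5, h=3) → closed; open now [(0,1) g=1 f=7, (1,2) g=1 f=7, (3,2) g=3 f=7, (4,1) g=3 f=5]
step 3: expand (4,1) (f=5, h=2) → closed; open now [(0,1) g=1 f=7, (1,2) g=1 f=7, (3,2) g=3 f=7, (5,1) g=4 f=5]

order=[(2,1) → (3,1) → (4,1)]; open=[(0,1) g=1 f=7, (1,2) g=1 f=7, (3,2) g=3 f=7, (5,1) g=4 f=5]; closed=[(1,0), (1,1), (2,0), (2,1), (3,0), (3,1), (4,1)]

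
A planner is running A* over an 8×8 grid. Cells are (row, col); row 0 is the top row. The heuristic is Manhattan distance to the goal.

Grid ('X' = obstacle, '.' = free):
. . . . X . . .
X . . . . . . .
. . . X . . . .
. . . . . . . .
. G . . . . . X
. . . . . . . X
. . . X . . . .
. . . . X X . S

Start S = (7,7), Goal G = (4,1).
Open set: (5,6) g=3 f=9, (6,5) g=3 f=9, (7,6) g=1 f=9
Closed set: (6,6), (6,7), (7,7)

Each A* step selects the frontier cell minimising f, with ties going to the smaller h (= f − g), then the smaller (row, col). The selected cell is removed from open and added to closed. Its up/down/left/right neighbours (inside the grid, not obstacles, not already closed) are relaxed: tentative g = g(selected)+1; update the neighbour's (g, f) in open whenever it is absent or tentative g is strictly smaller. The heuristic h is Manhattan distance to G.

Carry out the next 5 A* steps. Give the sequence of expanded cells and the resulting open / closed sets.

step 1: expand (5,6) (f=9, h=6) → closed; open now [(4,6) g=4 f=9, (5,5) g=4 f=9, (6,5) g=3 f=9, (7,6) g=1 f=9]
step 2: expand (4,6) (f=9, h=5) → closed; open now [(3,6) g=5 f=11, (4,5) g=5 f=9, (5,5) g=4 f=9, (6,5) g=3 f=9, (7,6) g=1 f=9]
step 3: expand (4,5) (f=9, h=4) → closed; open now [(3,5) g=6 f=11, (3,6) g=5 f=11, (4,4) g=6 f=9, (5,5) g=4 f=9, (6,5) g=3 f=9, (7,6) g=1 f=9]
step 4: expand (4,4) (f=9, h=3) → closed; open now [(3,4) g=7 f=11, (3,5) g=6 f=11, (3,6) g=5 f=11, (4,3) g=7 f=9, (5,4) g=7 f=11, (5,5) g=4 f=9, (6,5) g=3 f=9, (7,6) g=1 f=9]
step 5: expand (4,3) (f=9, h=2) → closed; open now [(3,3) g=8 f=11, (3,4) g=7 f=11, (3,5) g=6 f=11, (3,6) g=5 f=11, (4,2) g=8 f=9, (5,3) g=8 f=11, (5,4) g=7 f=11, (5,5) g=4 f=9, (6,5) g=3 f=9, (7,6) g=1 f=9]

order=[(5,6) → (4,6) → (4,5) → (4,4) → (4,3)]; open=[(3,3) g=8 f=11, (3,4) g=7 f=11, (3,5) g=6 f=11, (3,6) g=5 f=11, (4,2) g=8 f=9, (5,3) g=8 f=11, (5,4) g=7 f=11, (5,5) g=4 f=9, (6,5) g=3 f=9, (7,6) g=1 f=9]; closed=[(4,3), (4,4), (4,5), (4,6), (5,6), (6,6), (6,7), (7,7)]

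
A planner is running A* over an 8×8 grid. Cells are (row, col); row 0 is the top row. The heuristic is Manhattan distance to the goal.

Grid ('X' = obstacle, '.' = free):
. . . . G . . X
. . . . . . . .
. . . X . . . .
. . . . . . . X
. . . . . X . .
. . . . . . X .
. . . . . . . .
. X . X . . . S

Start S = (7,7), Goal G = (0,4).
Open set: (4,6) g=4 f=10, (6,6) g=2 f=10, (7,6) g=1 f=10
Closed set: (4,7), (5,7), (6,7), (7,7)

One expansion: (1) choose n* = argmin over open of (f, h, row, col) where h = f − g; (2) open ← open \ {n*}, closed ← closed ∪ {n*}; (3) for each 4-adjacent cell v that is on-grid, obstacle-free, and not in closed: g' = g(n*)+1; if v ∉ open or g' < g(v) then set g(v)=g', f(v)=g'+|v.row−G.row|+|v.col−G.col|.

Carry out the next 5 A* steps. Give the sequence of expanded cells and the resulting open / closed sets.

order=[(4,6) → (3,6) → (2,6) → (1,6) → (0,6)]; open=[(0,5) g=9 f=10, (1,5) g=8 f=10, (1,7) g=8 f=12, (2,5) g=7 f=10, (2,7) g=7 f=12, (3,5) g=6 f=10, (6,6) g=2 f=10, (7,6) g=1 f=10]; closed=[(0,6), (1,6), (2,6), (3,6), (4,6), (4,7), (5,7), (6,7), (7,7)]

step 1: expand (4,6) (f=10, h=6) → closed; open now [(3,6) g=5 f=10, (6,6) g=2 f=10, (7,6) g=1 f=10]
step 2: expand (3,6) (f=10, h=5) → closed; open now [(2,6) g=6 f=10, (3,5) g=6 f=10, (6,6) g=2 f=10, (7,6) g=1 f=10]
step 3: expand (2,6) (f=10, h=4) → closed; open now [(1,6) g=7 f=10, (2,5) g=7 f=10, (2,7) g=7 f=12, (3,5) g=6 f=10, (6,6) g=2 f=10, (7,6) g=1 f=10]
step 4: expand (1,6) (f=10, h=3) → closed; open now [(0,6) g=8 f=10, (1,5) g=8 f=10, (1,7) g=8 f=12, (2,5) g=7 f=10, (2,7) g=7 f=12, (3,5) g=6 f=10, (6,6) g=2 f=10, (7,6) g=1 f=10]
step 5: expand (0,6) (f=10, h=2) → closed; open now [(0,5) g=9 f=10, (1,5) g=8 f=10, (1,7) g=8 f=12, (2,5) g=7 f=10, (2,7) g=7 f=12, (3,5) g=6 f=10, (6,6) g=2 f=10, (7,6) g=1 f=10]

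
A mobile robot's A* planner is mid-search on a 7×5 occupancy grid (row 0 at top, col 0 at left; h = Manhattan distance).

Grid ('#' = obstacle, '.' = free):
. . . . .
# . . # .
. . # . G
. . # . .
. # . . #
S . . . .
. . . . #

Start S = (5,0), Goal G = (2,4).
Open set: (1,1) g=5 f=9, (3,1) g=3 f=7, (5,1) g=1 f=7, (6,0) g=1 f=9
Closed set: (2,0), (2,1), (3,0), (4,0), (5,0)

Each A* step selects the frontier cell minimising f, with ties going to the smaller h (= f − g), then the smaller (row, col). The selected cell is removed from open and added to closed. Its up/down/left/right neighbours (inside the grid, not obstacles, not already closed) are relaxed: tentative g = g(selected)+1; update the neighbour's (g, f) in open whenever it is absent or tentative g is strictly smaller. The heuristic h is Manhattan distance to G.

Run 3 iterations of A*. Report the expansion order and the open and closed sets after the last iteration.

step 1: expand (3,1) (f=7, h=4) → closed; open now [(1,1) g=5 f=9, (5,1) g=1 f=7, (6,0) g=1 f=9]
step 2: expand (5,1) (f=7, h=6) → closed; open now [(1,1) g=5 f=9, (5,2) g=2 f=7, (6,0) g=1 f=9, (6,1) g=2 f=9]
step 3: expand (5,2) (f=7, h=5) → closed; open now [(1,1) g=5 f=9, (4,2) g=3 f=7, (5,3) g=3 f=7, (6,0) g=1 f=9, (6,1) g=2 f=9, (6,2) g=3 f=9]

order=[(3,1) → (5,1) → (5,2)]; open=[(1,1) g=5 f=9, (4,2) g=3 f=7, (5,3) g=3 f=7, (6,0) g=1 f=9, (6,1) g=2 f=9, (6,2) g=3 f=9]; closed=[(2,0), (2,1), (3,0), (3,1), (4,0), (5,0), (5,1), (5,2)]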